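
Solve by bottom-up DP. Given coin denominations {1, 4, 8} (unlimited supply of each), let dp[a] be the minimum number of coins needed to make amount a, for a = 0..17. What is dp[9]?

2

 a  0  1  2  3  4  5  6  7  8  9 10 11 12 13 14 15 16 17
dp  0  1  2  3  1  2  3  4  1  2  3  4  2  3  4  5  2  3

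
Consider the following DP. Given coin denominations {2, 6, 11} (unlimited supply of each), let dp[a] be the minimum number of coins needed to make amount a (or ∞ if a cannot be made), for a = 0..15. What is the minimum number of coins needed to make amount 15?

3

 a  0  1  2  3  4  5  6  7  8  9 10 11 12 13 14 15
dp  0  -  1  -  2  -  1  -  2  -  3  1  2  2  3  3
(- denotes ∞ / unreachable)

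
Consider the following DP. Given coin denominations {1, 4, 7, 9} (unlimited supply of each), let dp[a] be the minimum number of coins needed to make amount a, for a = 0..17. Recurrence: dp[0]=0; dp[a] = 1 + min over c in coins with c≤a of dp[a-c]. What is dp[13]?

 a  0  1  2  3  4  5  6  7  8  9 10 11 12 13 14 15 16 17
dp  0  1  2  3  1  2  3  1  2  1  2  2  3  2  2  3  2  3

2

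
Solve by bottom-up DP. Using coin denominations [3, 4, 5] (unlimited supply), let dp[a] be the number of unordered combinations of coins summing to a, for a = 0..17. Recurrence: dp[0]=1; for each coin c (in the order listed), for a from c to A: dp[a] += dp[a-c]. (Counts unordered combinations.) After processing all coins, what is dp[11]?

after  coin     0     1     2     3     4     5     6     7     8     9    10    11    12    13    14    15    16    17
          3     1     0     0     1     0     0     1     0     0     1     0     0     1     0     0     1     0     0
          4     1     0     0     1     1     0     1     1     1     1     1     1     2     1     1     2     2     1
          5     1     0     0     1     1     1     1     1     2     2     2     2     3     3     3     4     4     4

2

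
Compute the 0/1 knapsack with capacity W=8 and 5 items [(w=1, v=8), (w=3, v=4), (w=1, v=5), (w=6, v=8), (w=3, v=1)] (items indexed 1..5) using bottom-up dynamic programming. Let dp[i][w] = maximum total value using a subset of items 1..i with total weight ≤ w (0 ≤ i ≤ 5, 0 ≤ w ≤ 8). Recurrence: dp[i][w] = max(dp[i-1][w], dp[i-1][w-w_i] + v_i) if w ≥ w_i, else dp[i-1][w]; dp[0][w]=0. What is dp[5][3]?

i\w   0   1   2   3   4   5   6   7   8
  0   0   0   0   0   0   0   0   0   0
  1   0   8   8   8   8   8   8   8   8
  2   0   8   8   8  12  12  12  12  12
  3   0   8  13  13  13  17  17  17  17
  4   0   8  13  13  13  17  17  17  21
  5   0   8  13  13  13  17  17  17  21

13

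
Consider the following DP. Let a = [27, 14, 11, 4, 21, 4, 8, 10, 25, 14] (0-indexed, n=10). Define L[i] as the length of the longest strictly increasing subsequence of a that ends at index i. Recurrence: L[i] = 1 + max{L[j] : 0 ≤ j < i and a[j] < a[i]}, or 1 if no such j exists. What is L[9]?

   i    0    1    2    3    4    5    6    7    8    9
a[i]   27   14   11    4   21    4    8   10   25   14
L[i]    1    1    1    1    2    1    2    3    4    4

4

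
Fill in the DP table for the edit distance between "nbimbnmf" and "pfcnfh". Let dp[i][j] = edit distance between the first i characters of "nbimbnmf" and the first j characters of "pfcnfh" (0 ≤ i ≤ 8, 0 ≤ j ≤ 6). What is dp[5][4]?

   ''  p  f  c  n  f  h
''  0  1  2  3  4  5  6
 n  1  1  2  3  3  4  5
 b  2  2  2  3  4  4  5
 i  3  3  3  3  4  5  5
 m  4  4  4  4  4  5  6
 b  5  5  5  5  5  5  6
 n  6  6  6  6  5  6  6
 m  7  7  7  7  6  6  7
 f  8  8  7  8  7  6  7

5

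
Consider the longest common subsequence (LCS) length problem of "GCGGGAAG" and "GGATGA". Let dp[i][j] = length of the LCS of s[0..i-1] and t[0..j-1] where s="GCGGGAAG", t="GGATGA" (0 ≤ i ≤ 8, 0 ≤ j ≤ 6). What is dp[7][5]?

3

   ''  G  G  A  T  G  A
''  0  0  0  0  0  0  0
 G  0  1  1  1  1  1  1
 C  0  1  1  1  1  1  1
 G  0  1  2  2  2  2  2
 G  0  1  2  2  2  3  3
 G  0  1  2  2  2  3  3
 A  0  1  2  3  3  3  4
 A  0  1  2  3  3  3  4
 G  0  1  2  3  3  4  4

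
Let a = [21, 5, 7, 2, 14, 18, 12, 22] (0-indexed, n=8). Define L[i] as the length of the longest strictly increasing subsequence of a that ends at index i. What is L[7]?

5

   i    0    1    2    3    4    5    6    7
a[i]   21    5    7    2   14   18   12   22
L[i]    1    1    2    1    3    4    3    5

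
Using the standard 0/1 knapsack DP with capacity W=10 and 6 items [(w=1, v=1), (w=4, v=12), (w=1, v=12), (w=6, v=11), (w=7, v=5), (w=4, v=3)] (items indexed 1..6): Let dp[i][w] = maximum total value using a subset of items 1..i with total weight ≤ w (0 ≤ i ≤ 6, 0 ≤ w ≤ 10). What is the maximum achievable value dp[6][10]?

28

i\w   0   1   2   3   4   5   6   7   8   9  10
  0   0   0   0   0   0   0   0   0   0   0   0
  1   0   1   1   1   1   1   1   1   1   1   1
  2   0   1   1   1  12  13  13  13  13  13  13
  3   0  12  13  13  13  24  25  25  25  25  25
  4   0  12  13  13  13  24  25  25  25  25  25
  5   0  12  13  13  13  24  25  25  25  25  25
  6   0  12  13  13  13  24  25  25  25  27  28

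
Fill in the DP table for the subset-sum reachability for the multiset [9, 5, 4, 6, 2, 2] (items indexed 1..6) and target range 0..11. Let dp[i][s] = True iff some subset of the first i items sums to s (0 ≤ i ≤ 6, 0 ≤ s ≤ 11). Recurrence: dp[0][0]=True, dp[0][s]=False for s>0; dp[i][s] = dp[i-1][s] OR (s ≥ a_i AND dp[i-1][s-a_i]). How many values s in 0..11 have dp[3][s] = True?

4

i\s   0   1   2   3   4   5   6   7   8   9  10  11
  0   T   F   F   F   F   F   F   F   F   F   F   F
  1   T   F   F   F   F   F   F   F   F   T   F   F
  2   T   F   F   F   F   T   F   F   F   T   F   F
  3   T   F   F   F   T   T   F   F   F   T   F   F
  4   T   F   F   F   T   T   T   F   F   T   T   T
  5   T   F   T   F   T   T   T   T   T   T   T   T
  6   T   F   T   F   T   T   T   T   T   T   T   T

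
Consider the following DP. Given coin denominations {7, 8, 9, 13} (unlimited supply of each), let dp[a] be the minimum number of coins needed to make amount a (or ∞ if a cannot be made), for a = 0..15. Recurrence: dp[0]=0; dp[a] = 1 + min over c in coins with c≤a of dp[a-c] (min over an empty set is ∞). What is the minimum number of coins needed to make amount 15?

 a  0  1  2  3  4  5  6  7  8  9 10 11 12 13 14 15
dp  0  -  -  -  -  -  -  1  1  1  -  -  -  1  2  2
(- denotes ∞ / unreachable)

2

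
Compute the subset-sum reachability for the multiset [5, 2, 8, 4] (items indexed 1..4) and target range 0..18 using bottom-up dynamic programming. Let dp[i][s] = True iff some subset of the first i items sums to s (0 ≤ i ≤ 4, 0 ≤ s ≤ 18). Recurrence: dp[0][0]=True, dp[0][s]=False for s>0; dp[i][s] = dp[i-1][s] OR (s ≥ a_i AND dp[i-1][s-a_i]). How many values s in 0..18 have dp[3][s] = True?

8

i\s   0   1   2   3   4   5   6   7   8   9  10  11  12  13  14  15  16  17  18
  0   T   F   F   F   F   F   F   F   F   F   F   F   F   F   F   F   F   F   F
  1   T   F   F   F   F   T   F   F   F   F   F   F   F   F   F   F   F   F   F
  2   T   F   T   F   F   T   F   T   F   F   F   F   F   F   F   F   F   F   F
  3   T   F   T   F   F   T   F   T   T   F   T   F   F   T   F   T   F   F   F
  4   T   F   T   F   T   T   T   T   T   T   T   T   T   T   T   T   F   T   F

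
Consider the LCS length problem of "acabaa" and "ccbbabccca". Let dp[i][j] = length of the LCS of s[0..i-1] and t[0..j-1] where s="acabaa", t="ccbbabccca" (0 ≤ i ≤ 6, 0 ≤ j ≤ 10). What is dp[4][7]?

   ''  c  c  b  b  a  b  c  c  c  a
''  0  0  0  0  0  0  0  0  0  0  0
 a  0  0  0  0  0  1  1  1  1  1  1
 c  0  1  1  1  1  1  1  2  2  2  2
 a  0  1  1  1  1  2  2  2  2  2  3
 b  0  1  1  2  2  2  3  3  3  3  3
 a  0  1  1  2  2  3  3  3  3  3  4
 a  0  1  1  2  2  3  3  3  3  3  4

3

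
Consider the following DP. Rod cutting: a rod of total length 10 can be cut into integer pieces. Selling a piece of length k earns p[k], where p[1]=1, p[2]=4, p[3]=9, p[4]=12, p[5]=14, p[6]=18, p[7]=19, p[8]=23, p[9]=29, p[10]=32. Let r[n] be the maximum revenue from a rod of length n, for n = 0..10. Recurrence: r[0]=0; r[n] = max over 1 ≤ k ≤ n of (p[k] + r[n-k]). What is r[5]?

14

   n    0    1    2    3    4    5    6    7    8    9   10
r[n]    0    1    4    9   12   14   18   21   24   29   32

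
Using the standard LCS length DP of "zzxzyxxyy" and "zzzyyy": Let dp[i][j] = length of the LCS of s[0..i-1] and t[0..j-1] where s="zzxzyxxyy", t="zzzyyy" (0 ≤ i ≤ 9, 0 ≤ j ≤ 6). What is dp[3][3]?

   ''  z  z  z  y  y  y
''  0  0  0  0  0  0  0
 z  0  1  1  1  1  1  1
 z  0  1  2  2  2  2  2
 x  0  1  2  2  2  2  2
 z  0  1  2  3  3  3  3
 y  0  1  2  3  4  4  4
 x  0  1  2  3  4  4  4
 x  0  1  2  3  4  4  4
 y  0  1  2  3  4  5  5
 y  0  1  2  3  4  5  6

2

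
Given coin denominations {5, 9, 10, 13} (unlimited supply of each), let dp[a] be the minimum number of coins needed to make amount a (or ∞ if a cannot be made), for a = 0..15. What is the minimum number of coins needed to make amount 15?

 a  0  1  2  3  4  5  6  7  8  9 10 11 12 13 14 15
dp  0  -  -  -  -  1  -  -  -  1  1  -  -  1  2  2
(- denotes ∞ / unreachable)

2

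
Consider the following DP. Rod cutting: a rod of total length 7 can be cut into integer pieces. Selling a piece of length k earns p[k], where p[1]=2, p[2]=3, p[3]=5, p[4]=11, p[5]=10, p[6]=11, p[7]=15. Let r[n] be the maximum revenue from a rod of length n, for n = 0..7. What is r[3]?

   n    0    1    2    3    4    5    6    7
r[n]    0    2    4    6   11   13   15   17

6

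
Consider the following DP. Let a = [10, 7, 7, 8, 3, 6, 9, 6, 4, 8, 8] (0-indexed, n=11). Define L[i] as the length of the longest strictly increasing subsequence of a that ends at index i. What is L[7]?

2

   i    0    1    2    3    4    5    6    7    8    9   10
a[i]   10    7    7    8    3    6    9    6    4    8    8
L[i]    1    1    1    2    1    2    3    2    2    3    3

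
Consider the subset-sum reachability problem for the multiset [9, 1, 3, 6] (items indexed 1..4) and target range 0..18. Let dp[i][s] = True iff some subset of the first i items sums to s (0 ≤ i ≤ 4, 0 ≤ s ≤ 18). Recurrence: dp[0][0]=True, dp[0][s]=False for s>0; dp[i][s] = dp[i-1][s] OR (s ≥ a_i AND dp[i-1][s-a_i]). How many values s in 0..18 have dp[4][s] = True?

13

i\s   0   1   2   3   4   5   6   7   8   9  10  11  12  13  14  15  16  17  18
  0   T   F   F   F   F   F   F   F   F   F   F   F   F   F   F   F   F   F   F
  1   T   F   F   F   F   F   F   F   F   T   F   F   F   F   F   F   F   F   F
  2   T   T   F   F   F   F   F   F   F   T   T   F   F   F   F   F   F   F   F
  3   T   T   F   T   T   F   F   F   F   T   T   F   T   T   F   F   F   F   F
  4   T   T   F   T   T   F   T   T   F   T   T   F   T   T   F   T   T   F   T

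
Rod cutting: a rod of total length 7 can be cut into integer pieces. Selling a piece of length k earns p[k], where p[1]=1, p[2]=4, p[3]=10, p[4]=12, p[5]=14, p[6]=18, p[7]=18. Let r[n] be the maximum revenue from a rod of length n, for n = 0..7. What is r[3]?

   n    0    1    2    3    4    5    6    7
r[n]    0    1    4   10   12   14   20   22

10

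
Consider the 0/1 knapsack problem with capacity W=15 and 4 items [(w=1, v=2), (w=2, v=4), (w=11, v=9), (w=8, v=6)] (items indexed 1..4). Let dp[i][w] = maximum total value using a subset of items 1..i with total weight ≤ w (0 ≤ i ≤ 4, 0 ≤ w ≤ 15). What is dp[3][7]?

6

i\w   0   1   2   3   4   5   6   7   8   9  10  11  12  13  14  15
  0   0   0   0   0   0   0   0   0   0   0   0   0   0   0   0   0
  1   0   2   2   2   2   2   2   2   2   2   2   2   2   2   2   2
  2   0   2   4   6   6   6   6   6   6   6   6   6   6   6   6   6
  3   0   2   4   6   6   6   6   6   6   6   6   9  11  13  15  15
  4   0   2   4   6   6   6   6   6   6   8  10  12  12  13  15  15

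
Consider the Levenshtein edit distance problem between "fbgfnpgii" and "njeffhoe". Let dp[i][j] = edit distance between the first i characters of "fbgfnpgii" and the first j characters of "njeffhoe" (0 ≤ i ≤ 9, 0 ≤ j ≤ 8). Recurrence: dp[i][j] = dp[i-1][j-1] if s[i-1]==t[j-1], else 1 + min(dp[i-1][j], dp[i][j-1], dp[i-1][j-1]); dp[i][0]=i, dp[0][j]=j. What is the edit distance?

   ''  n  j  e  f  f  h  o  e
''  0  1  2  3  4  5  6  7  8
 f  1  1  2  3  3  4  5  6  7
 b  2  2  2  3  4  4  5  6  7
 g  3  3  3  3  4  5  5  6  7
 f  4  4  4  4  3  4  5  6  7
 n  5  4  5  5  4  4  5  6  7
 p  6  5  5  6  5  5  5  6  7
 g  7  6  6  6  6  6  6  6  7
 i  8  7  7  7  7  7  7  7  7
 i  9  8  8  8  8  8  8  8  8

8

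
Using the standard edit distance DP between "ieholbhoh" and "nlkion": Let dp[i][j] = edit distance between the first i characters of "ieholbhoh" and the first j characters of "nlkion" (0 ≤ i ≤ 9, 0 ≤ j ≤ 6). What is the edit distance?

7

   ''  n  l  k  i  o  n
''  0  1  2  3  4  5  6
 i  1  1  2  3  3  4  5
 e  2  2  2  3  4  4  5
 h  3  3  3  3  4  5  5
 o  4  4  4  4  4  4  5
 l  5  5  4  5  5  5  5
 b  6  6  5  5  6  6  6
 h  7  7  6  6  6  7  7
 o  8  8  7  7  7  6  7
 h  9  9  8  8  8  7  7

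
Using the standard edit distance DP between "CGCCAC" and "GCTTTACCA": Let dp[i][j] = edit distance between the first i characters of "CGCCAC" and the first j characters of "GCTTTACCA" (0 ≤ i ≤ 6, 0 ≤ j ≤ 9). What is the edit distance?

   ''  G  C  T  T  T  A  C  C  A
''  0  1  2  3  4  5  6  7  8  9
 C  1  1  1  2  3  4  5  6  7  8
 G  2  1  2  2  3  4  5  6  7  8
 C  3  2  1  2  3  4  5  5  6  7
 C  4  3  2  2  3  4  5  5  5  6
 A  5  4  3  3  3  4  4  5  6  5
 C  6  5  4  4  4  4  5  4  5  6

6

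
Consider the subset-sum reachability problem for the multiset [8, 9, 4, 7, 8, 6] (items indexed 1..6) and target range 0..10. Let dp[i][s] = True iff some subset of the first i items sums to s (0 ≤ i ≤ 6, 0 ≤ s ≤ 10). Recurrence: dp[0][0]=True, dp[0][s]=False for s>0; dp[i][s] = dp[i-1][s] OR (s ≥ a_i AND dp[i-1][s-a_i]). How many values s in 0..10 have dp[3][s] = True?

i\s   0   1   2   3   4   5   6   7   8   9  10
  0   T   F   F   F   F   F   F   F   F   F   F
  1   T   F   F   F   F   F   F   F   T   F   F
  2   T   F   F   F   F   F   F   F   T   T   F
  3   T   F   F   F   T   F   F   F   T   T   F
  4   T   F   F   F   T   F   F   T   T   T   F
  5   T   F   F   F   T   F   F   T   T   T   F
  6   T   F   F   F   T   F   T   T   T   T   T

4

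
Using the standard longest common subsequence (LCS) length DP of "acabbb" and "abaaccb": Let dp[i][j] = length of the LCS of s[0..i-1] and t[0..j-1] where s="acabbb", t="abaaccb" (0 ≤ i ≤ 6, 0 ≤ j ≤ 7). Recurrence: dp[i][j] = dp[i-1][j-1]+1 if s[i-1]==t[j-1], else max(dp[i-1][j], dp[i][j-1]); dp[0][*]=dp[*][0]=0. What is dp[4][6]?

2

   ''  a  b  a  a  c  c  b
''  0  0  0  0  0  0  0  0
 a  0  1  1  1  1  1  1  1
 c  0  1  1  1  1  2  2  2
 a  0  1  1  2  2  2  2  2
 b  0  1  2  2  2  2  2  3
 b  0  1  2  2  2  2  2  3
 b  0  1  2  2  2  2  2  3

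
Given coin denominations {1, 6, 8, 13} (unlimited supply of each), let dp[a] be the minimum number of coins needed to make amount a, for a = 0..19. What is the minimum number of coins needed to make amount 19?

 a  0  1  2  3  4  5  6  7  8  9 10 11 12 13 14 15 16 17 18 19
dp  0  1  2  3  4  5  1  2  1  2  3  4  2  1  2  3  2  3  3  2

2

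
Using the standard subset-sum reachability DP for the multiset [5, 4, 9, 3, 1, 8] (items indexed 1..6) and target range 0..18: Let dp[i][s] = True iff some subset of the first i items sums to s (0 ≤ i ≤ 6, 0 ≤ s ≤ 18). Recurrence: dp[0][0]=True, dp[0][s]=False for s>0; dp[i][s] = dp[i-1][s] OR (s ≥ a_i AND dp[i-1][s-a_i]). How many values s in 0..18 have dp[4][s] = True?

13

i\s   0   1   2   3   4   5   6   7   8   9  10  11  12  13  14  15  16  17  18
  0   T   F   F   F   F   F   F   F   F   F   F   F   F   F   F   F   F   F   F
  1   T   F   F   F   F   T   F   F   F   F   F   F   F   F   F   F   F   F   F
  2   T   F   F   F   T   T   F   F   F   T   F   F   F   F   F   F   F   F   F
  3   T   F   F   F   T   T   F   F   F   T   F   F   F   T   T   F   F   F   T
  4   T   F   F   T   T   T   F   T   T   T   F   F   T   T   T   F   T   T   T
  5   T   T   F   T   T   T   T   T   T   T   T   F   T   T   T   T   T   T   T
  6   T   T   F   T   T   T   T   T   T   T   T   T   T   T   T   T   T   T   T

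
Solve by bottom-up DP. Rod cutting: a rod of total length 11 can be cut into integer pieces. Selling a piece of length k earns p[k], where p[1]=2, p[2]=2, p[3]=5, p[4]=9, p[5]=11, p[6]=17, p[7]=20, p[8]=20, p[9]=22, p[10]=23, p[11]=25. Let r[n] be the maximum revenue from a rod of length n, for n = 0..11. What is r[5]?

   n    0    1    2    3    4    5    6    7    8    9   10   11
r[n]    0    2    4    6    9   11   17   20   22   24   26   29

11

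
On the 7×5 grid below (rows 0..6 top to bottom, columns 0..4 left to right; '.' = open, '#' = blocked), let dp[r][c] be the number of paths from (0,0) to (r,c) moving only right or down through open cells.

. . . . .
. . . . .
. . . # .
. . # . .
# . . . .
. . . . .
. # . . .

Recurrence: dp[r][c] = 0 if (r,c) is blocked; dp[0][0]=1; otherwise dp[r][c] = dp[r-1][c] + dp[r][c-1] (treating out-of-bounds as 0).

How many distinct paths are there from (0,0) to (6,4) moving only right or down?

41

r\c   0   1   2   3   4
  0   1   1   1   1   1
  1   1   2   3   4   5
  2   1   3   6   0   5
  3   1   4   0   0   5
  4   0   4   4   4   9
  5   0   4   8  12  21
  6   0   0   8  20  41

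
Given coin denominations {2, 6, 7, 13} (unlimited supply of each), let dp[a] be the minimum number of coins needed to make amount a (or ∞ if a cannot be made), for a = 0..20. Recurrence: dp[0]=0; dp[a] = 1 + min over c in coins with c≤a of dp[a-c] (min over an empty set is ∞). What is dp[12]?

2

 a  0  1  2  3  4  5  6  7  8  9 10 11 12 13 14 15 16 17 18 19 20
dp  0  -  1  -  2  -  1  1  2  2  3  3  2  1  2  2  3  3  3  2  2
(- denotes ∞ / unreachable)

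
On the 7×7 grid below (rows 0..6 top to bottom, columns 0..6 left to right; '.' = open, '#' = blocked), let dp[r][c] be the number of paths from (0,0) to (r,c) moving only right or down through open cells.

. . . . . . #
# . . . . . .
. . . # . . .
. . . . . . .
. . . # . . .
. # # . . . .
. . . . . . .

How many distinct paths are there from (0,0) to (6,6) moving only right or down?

130

r\c   0   1   2   3   4   5   6
  0   1   1   1   1   1   1   0
  1   0   1   2   3   4   5   5
  2   0   1   3   0   4   9  14
  3   0   1   4   4   8  17  31
  4   0   1   5   0   8  25  56
  5   0   0   0   0   8  33  89
  6   0   0   0   0   8  41 130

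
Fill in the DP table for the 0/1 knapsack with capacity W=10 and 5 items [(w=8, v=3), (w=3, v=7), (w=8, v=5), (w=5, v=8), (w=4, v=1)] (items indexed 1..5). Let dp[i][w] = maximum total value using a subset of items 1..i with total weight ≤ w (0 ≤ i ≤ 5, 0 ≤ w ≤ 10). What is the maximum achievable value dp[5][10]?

i\w   0   1   2   3   4   5   6   7   8   9  10
  0   0   0   0   0   0   0   0   0   0   0   0
  1   0   0   0   0   0   0   0   0   3   3   3
  2   0   0   0   7   7   7   7   7   7   7   7
  3   0   0   0   7   7   7   7   7   7   7   7
  4   0   0   0   7   7   8   8   8  15  15  15
  5   0   0   0   7   7   8   8   8  15  15  15

15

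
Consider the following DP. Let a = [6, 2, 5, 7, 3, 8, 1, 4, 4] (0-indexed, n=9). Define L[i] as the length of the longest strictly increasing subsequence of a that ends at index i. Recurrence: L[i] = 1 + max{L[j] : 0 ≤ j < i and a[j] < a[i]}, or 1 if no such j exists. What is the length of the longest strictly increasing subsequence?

   i    0    1    2    3    4    5    6    7    8
a[i]    6    2    5    7    3    8    1    4    4
L[i]    1    1    2    3    2    4    1    3    3

4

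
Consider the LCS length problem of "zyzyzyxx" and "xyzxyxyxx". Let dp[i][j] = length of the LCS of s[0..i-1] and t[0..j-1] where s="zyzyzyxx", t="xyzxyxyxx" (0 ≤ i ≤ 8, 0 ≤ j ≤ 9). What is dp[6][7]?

4

   ''  x  y  z  x  y  x  y  x  x
''  0  0  0  0  0  0  0  0  0  0
 z  0  0  0  1  1  1  1  1  1  1
 y  0  0  1  1  1  2  2  2  2  2
 z  0  0  1  2  2  2  2  2  2  2
 y  0  0  1  2  2  3  3  3  3  3
 z  0  0  1  2  2  3  3  3  3  3
 y  0  0  1  2  2  3  3  4  4  4
 x  0  1  1  2  3  3  4  4  5  5
 x  0  1  1  2  3  3  4  4  5  6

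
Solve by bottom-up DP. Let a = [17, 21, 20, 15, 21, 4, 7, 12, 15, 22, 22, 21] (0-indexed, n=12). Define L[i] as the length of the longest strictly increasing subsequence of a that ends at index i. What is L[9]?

5

   i    0    1    2    3    4    5    6    7    8    9   10   11
a[i]   17   21   20   15   21    4    7   12   15   22   22   21
L[i]    1    2    2    1    3    1    2    3    4    5    5    5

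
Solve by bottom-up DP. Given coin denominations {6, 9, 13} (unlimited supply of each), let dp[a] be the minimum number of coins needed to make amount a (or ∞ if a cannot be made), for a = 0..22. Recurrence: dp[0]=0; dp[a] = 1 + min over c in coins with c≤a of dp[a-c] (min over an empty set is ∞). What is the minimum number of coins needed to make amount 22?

 a  0  1  2  3  4  5  6  7  8  9 10 11 12 13 14 15 16 17 18 19 20 21 22
dp  0  -  -  -  -  -  1  -  -  1  -  -  2  1  -  2  -  -  2  2  -  3  2
(- denotes ∞ / unreachable)

2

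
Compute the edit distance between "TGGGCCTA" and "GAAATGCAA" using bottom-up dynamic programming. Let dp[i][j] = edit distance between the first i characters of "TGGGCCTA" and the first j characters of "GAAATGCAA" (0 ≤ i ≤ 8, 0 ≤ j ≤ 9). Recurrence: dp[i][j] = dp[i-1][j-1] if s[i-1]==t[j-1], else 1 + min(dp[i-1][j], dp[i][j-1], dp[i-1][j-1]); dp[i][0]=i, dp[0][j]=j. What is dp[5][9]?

   ''  G  A  A  A  T  G  C  A  A
''  0  1  2  3  4  5  6  7  8  9
 T  1  1  2  3  4  4  5  6  7  8
 G  2  1  2  3  4  5  4  5  6  7
 G  3  2  2  3  4  5  5  5  6  7
 G  4  3  3  3  4  5  5  6  6  7
 C  5  4  4  4  4  5  6  5  6  7
 C  6  5  5  5  5  5  6  6  6  7
 T  7  6  6  6  6  5  6  7  7  7
 A  8  7  6  6  6  6  6  7  7  7

7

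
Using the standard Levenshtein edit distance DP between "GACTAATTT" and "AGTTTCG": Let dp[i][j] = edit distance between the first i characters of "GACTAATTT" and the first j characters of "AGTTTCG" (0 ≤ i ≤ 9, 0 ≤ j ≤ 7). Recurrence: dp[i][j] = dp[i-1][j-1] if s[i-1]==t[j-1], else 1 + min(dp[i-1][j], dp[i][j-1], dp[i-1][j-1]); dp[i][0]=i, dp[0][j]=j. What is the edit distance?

   ''  A  G  T  T  T  C  G
''  0  1  2  3  4  5  6  7
 G  1  1  1  2  3  4  5  6
 A  2  1  2  2  3  4  5  6
 C  3  2  2  3  3  4  4  5
 T  4  3  3  2  3  3  4  5
 A  5  4  4  3  3  4  4  5
 A  6  5  5  4  4  4  5  5
 T  7  6  6  5  4  4  5  6
 T  8  7  7  6  5  4  5  6
 T  9  8  8  7  6  5  5  6

6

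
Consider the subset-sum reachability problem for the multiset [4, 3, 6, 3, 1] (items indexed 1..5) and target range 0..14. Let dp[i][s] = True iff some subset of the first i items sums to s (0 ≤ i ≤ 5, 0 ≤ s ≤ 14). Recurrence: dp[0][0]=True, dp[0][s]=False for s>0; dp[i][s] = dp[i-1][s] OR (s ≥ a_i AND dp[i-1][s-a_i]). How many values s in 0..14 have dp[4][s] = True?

9

i\s   0   1   2   3   4   5   6   7   8   9  10  11  12  13  14
  0   T   F   F   F   F   F   F   F   F   F   F   F   F   F   F
  1   T   F   F   F   T   F   F   F   F   F   F   F   F   F   F
  2   T   F   F   T   T   F   F   T   F   F   F   F   F   F   F
  3   T   F   F   T   T   F   T   T   F   T   T   F   F   T   F
  4   T   F   F   T   T   F   T   T   F   T   T   F   T   T   F
  5   T   T   F   T   T   T   T   T   T   T   T   T   T   T   T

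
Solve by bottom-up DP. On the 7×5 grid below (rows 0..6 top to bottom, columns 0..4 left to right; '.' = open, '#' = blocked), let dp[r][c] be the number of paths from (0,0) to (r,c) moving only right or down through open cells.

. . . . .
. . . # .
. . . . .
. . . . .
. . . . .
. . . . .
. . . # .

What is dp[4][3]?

31

r\c   0   1   2   3   4
  0   1   1   1   1   1
  1   1   2   3   0   1
  2   1   3   6   6   7
  3   1   4  10  16  23
  4   1   5  15  31  54
  5   1   6  21  52 106
  6   1   7  28   0 106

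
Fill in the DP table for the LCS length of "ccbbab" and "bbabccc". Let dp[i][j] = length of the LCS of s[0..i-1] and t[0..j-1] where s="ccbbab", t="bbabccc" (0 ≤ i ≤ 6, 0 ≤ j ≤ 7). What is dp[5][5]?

   ''  b  b  a  b  c  c  c
''  0  0  0  0  0  0  0  0
 c  0  0  0  0  0  1  1  1
 c  0  0  0  0  0  1  2  2
 b  0  1  1  1  1  1  2  2
 b  0  1  2  2  2  2  2  2
 a  0  1  2  3  3  3  3  3
 b  0  1  2  3  4  4  4  4

3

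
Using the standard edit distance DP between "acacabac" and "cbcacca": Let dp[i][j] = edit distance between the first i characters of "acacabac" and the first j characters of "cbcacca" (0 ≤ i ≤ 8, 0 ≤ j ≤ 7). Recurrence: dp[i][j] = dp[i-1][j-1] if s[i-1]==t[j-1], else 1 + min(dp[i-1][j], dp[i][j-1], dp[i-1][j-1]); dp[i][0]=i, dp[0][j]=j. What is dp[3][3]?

3

   ''  c  b  c  a  c  c  a
''  0  1  2  3  4  5  6  7
 a  1  1  2  3  3  4  5  6
 c  2  1  2  2  3  3  4  5
 a  3  2  2  3  2  3  4  4
 c  4  3  3  2  3  2  3  4
 a  5  4  4  3  2  3  3  3
 b  6  5  4  4  3  3  4  4
 a  7  6  5  5  4  4  4  4
 c  8  7  6  5  5  4  4  5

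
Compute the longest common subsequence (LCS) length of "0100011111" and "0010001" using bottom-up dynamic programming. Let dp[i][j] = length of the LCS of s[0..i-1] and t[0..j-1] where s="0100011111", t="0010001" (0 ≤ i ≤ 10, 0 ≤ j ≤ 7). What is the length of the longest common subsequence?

   ''  0  0  1  0  0  0  1
''  0  0  0  0  0  0  0  0
 0  0  1  1  1  1  1  1  1
 1  0  1  1  2  2  2  2  2
 0  0  1  2  2  3  3  3  3
 0  0  1  2  2  3  4  4  4
 0  0  1  2  2  3  4  5  5
 1  0  1  2  3  3  4  5  6
 1  0  1  2  3  3  4  5  6
 1  0  1  2  3  3  4  5  6
 1  0  1  2  3  3  4  5  6
 1  0  1  2  3  3  4  5  6

6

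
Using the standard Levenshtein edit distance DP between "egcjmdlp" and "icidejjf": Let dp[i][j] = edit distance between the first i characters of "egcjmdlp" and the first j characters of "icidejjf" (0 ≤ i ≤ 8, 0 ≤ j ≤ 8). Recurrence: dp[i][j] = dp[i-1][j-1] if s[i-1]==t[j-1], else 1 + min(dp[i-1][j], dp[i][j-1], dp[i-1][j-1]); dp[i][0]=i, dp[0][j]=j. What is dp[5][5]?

5

   ''  i  c  i  d  e  j  j  f
''  0  1  2  3  4  5  6  7  8
 e  1  1  2  3  4  4  5  6  7
 g  2  2  2  3  4  5  5  6  7
 c  3  3  2  3  4  5  6  6  7
 j  4  4  3  3  4  5  5  6  7
 m  5  5  4  4  4  5  6  6  7
 d  6  6  5  5  4  5  6  7  7
 l  7  7  6  6  5  5  6  7  8
 p  8  8  7  7  6  6  6  7  8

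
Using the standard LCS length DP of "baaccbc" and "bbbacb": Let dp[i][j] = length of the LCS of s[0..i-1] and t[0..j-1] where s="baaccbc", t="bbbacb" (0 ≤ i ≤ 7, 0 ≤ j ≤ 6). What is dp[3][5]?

2

   ''  b  b  b  a  c  b
''  0  0  0  0  0  0  0
 b  0  1  1  1  1  1  1
 a  0  1  1  1  2  2  2
 a  0  1  1  1  2  2  2
 c  0  1  1  1  2  3  3
 c  0  1  1  1  2  3  3
 b  0  1  2  2  2  3  4
 c  0  1  2  2  2  3  4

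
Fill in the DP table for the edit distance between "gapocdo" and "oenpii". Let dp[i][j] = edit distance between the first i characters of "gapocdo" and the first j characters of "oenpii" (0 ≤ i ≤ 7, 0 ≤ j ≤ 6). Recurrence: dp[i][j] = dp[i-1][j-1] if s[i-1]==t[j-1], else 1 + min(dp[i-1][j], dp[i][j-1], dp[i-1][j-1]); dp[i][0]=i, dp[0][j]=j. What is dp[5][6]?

   ''  o  e  n  p  i  i
''  0  1  2  3  4  5  6
 g  1  1  2  3  4  5  6
 a  2  2  2  3  4  5  6
 p  3  3  3  3  3  4  5
 o  4  3  4  4  4  4  5
 c  5  4  4  5  5  5  5
 d  6  5  5  5  6  6  6
 o  7  6  6  6  6  7  7

5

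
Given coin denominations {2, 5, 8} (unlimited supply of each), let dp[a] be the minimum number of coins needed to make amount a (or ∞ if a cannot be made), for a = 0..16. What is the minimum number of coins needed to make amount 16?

2

 a  0  1  2  3  4  5  6  7  8  9 10 11 12 13 14 15 16
dp  0  -  1  -  2  1  3  2  1  3  2  4  3  2  4  3  2
(- denotes ∞ / unreachable)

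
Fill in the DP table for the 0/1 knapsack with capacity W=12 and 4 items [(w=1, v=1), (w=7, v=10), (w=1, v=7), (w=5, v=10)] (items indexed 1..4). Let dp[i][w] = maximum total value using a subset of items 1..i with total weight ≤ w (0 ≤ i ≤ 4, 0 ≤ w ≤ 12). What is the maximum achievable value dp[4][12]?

i\w   0   1   2   3   4   5   6   7   8   9  10  11  12
  0   0   0   0   0   0   0   0   0   0   0   0   0   0
  1   0   1   1   1   1   1   1   1   1   1   1   1   1
  2   0   1   1   1   1   1   1  10  11  11  11  11  11
  3   0   7   8   8   8   8   8  10  17  18  18  18  18
  4   0   7   8   8   8  10  17  18  18  18  18  18  20

20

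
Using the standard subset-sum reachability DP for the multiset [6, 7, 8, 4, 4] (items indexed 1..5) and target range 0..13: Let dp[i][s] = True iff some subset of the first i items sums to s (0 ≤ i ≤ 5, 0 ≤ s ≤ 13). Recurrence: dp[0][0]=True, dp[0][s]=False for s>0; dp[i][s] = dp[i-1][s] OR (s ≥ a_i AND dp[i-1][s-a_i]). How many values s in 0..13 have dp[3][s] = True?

i\s   0   1   2   3   4   5   6   7   8   9  10  11  12  13
  0   T   F   F   F   F   F   F   F   F   F   F   F   F   F
  1   T   F   F   F   F   F   T   F   F   F   F   F   F   F
  2   T   F   F   F   F   F   T   T   F   F   F   F   F   T
  3   T   F   F   F   F   F   T   T   T   F   F   F   F   T
  4   T   F   F   F   T   F   T   T   T   F   T   T   T   T
  5   T   F   F   F   T   F   T   T   T   F   T   T   T   T

5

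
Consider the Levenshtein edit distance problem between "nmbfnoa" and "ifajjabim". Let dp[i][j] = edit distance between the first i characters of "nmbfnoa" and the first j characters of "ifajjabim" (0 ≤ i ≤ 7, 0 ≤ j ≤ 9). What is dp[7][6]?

6

   ''  i  f  a  j  j  a  b  i  m
''  0  1  2  3  4  5  6  7  8  9
 n  1  1  2  3  4  5  6  7  8  9
 m  2  2  2  3  4  5  6  7  8  8
 b  3  3  3  3  4  5  6  6  7  8
 f  4  4  3  4  4  5  6  7  7  8
 n  5  5  4  4  5  5  6  7  8  8
 o  6  6  5  5  5  6  6  7  8  9
 a  7  7  6  5  6  6  6  7  8  9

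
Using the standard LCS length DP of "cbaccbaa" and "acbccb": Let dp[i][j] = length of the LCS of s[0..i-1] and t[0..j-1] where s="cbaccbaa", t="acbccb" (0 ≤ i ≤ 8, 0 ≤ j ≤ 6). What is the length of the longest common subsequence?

5

   ''  a  c  b  c  c  b
''  0  0  0  0  0  0  0
 c  0  0  1  1  1  1  1
 b  0  0  1  2  2  2  2
 a  0  1  1  2  2  2  2
 c  0  1  2  2  3  3  3
 c  0  1  2  2  3  4  4
 b  0  1  2  3  3  4  5
 a  0  1  2  3  3  4  5
 a  0  1  2  3  3  4  5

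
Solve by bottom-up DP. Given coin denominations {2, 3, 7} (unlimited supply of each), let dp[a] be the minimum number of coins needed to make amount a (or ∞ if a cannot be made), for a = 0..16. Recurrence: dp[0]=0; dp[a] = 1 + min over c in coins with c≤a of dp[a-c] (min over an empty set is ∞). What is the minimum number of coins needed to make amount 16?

 a  0  1  2  3  4  5  6  7  8  9 10 11 12 13 14 15 16
dp  0  -  1  1  2  2  2  1  3  2  2  3  3  3  2  4  3
(- denotes ∞ / unreachable)

3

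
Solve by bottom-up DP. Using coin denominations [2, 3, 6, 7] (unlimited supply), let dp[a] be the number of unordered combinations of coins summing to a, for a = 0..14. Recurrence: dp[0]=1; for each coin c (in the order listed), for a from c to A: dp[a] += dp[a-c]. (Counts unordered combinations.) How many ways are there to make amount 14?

8

after  coin     0     1     2     3     4     5     6     7     8     9    10    11    12    13    14
          2     1     0     1     0     1     0     1     0     1     0     1     0     1     0     1
          3     1     0     1     1     1     1     2     1     2     2     2     2     3     2     3
          6     1     0     1     1     1     1     3     1     3     3     3     3     6     3     6
          7     1     0     1     1     1     1     3     2     3     4     4     4     7     6     8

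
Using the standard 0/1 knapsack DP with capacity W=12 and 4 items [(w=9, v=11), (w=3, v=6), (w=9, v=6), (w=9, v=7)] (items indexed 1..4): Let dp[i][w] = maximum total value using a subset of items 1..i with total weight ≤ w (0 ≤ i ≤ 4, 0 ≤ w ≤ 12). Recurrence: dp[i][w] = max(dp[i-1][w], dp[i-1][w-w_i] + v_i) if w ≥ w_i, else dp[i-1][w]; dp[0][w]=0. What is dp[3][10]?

11

i\w   0   1   2   3   4   5   6   7   8   9  10  11  12
  0   0   0   0   0   0   0   0   0   0   0   0   0   0
  1   0   0   0   0   0   0   0   0   0  11  11  11  11
  2   0   0   0   6   6   6   6   6   6  11  11  11  17
  3   0   0   0   6   6   6   6   6   6  11  11  11  17
  4   0   0   0   6   6   6   6   6   6  11  11  11  17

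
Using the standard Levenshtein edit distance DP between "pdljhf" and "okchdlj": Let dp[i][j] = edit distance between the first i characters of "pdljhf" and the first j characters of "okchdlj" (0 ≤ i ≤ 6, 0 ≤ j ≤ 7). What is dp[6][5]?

   ''  o  k  c  h  d  l  j
''  0  1  2  3  4  5  6  7
 p  1  1  2  3  4  5  6  7
 d  2  2  2  3  4  4  5  6
 l  3  3  3  3  4  5  4  5
 j  4  4  4  4  4  5  5  4
 h  5  5  5  5  4  5  6  5
 f  6  6  6  6  5  5  6  6

5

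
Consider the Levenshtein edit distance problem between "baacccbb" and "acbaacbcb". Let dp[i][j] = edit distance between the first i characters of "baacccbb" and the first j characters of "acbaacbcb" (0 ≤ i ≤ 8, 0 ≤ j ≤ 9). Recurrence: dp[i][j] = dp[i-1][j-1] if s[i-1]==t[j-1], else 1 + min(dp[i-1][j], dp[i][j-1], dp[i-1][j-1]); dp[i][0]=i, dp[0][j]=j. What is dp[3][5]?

   ''  a  c  b  a  a  c  b  c  b
''  0  1  2  3  4  5  6  7  8  9
 b  1  1  2  2  3  4  5  6  7  8
 a  2  1  2  3  2  3  4  5  6  7
 a  3  2  2  3  3  2  3  4  5  6
 c  4  3  2  3  4  3  2  3  4  5
 c  5  4  3  3  4  4  3  3  3  4
 c  6  5  4  4  4  5  4  4  3  4
 b  7  6  5  4  5  5  5  4  4  3
 b  8  7  6  5  5  6  6  5  5  4

2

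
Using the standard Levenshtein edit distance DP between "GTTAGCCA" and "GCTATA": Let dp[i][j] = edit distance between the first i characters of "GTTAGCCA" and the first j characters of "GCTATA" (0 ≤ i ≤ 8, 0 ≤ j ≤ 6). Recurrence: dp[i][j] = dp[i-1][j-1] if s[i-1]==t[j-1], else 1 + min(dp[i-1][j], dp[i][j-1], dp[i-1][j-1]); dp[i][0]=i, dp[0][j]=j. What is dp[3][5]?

   ''  G  C  T  A  T  A
''  0  1  2  3  4  5  6
 G  1  0  1  2  3  4  5
 T  2  1  1  1  2  3  4
 T  3  2  2  1  2  2  3
 A  4  3  3  2  1  2  2
 G  5  4  4  3  2  2  3
 C  6  5  4  4  3  3  3
 C  7  6  5  5  4  4  4
 A  8  7  6  6  5  5  4

2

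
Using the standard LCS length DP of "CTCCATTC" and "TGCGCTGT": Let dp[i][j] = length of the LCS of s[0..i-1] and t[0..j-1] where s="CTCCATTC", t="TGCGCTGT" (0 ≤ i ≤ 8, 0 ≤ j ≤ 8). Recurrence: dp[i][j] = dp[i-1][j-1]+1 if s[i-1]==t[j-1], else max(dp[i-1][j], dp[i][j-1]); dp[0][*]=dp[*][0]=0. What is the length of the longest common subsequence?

5

   ''  T  G  C  G  C  T  G  T
''  0  0  0  0  0  0  0  0  0
 C  0  0  0  1  1  1  1  1  1
 T  0  1  1  1  1  1  2  2  2
 C  0  1  1  2  2  2  2  2  2
 C  0  1  1  2  2  3  3  3  3
 A  0  1  1  2  2  3  3  3  3
 T  0  1  1  2  2  3  4  4  4
 T  0  1  1  2  2  3  4  4  5
 C  0  1  1  2  2  3  4  4  5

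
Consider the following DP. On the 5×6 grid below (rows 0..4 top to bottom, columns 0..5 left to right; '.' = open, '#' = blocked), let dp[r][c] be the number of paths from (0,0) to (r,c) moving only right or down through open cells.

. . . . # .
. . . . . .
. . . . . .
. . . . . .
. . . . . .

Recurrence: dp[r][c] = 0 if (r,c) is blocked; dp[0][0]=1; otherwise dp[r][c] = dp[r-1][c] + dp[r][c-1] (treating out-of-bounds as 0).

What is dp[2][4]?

14

r\c   0   1   2   3   4   5
  0   1   1   1   1   0   0
  1   1   2   3   4   4   4
  2   1   3   6  10  14  18
  3   1   4  10  20  34  52
  4   1   5  15  35  69 121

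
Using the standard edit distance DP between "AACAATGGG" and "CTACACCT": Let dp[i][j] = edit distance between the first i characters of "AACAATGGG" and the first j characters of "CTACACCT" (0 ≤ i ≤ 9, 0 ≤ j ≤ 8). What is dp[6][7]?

   ''  C  T  A  C  A  C  C  T
''  0  1  2  3  4  5  6  7  8
 A  1  1  2  2  3  4  5  6  7
 A  2  2  2  2  3  3  4  5  6
 C  3  2  3  3  2  3  3  4  5
 A  4  3  3  3  3  2  3  4  5
 A  5  4  4  3  4  3  3  4  5
 T  6  5  4  4  4  4  4  4  4
 G  7  6  5  5  5  5  5  5  5
 G  8  7  6  6  6  6  6  6  6
 G  9  8  7  7  7  7  7  7  7

4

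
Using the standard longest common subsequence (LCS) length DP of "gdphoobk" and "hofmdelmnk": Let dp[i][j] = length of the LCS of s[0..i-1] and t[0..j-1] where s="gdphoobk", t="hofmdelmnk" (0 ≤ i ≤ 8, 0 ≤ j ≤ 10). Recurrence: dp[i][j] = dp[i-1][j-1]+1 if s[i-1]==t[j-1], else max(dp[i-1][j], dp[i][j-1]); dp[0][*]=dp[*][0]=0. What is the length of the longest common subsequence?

   ''  h  o  f  m  d  e  l  m  n  k
''  0  0  0  0  0  0  0  0  0  0  0
 g  0  0  0  0  0  0  0  0  0  0  0
 d  0  0  0  0  0  1  1  1  1  1  1
 p  0  0  0  0  0  1  1  1  1  1  1
 h  0  1  1  1  1  1  1  1  1  1  1
 o  0  1  2  2  2  2  2  2  2  2  2
 o  0  1  2  2  2  2  2  2  2  2  2
 b  0  1  2  2  2  2  2  2  2  2  2
 k  0  1  2  2  2  2  2  2  2  2  3

3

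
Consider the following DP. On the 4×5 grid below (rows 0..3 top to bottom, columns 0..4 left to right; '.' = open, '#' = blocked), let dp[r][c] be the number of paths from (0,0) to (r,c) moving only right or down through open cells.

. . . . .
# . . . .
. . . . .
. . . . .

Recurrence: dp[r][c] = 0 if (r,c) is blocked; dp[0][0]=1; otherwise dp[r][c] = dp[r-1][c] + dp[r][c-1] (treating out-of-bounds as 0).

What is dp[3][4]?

20

r\c   0   1   2   3   4
  0   1   1   1   1   1
  1   0   1   2   3   4
  2   0   1   3   6  10
  3   0   1   4  10  20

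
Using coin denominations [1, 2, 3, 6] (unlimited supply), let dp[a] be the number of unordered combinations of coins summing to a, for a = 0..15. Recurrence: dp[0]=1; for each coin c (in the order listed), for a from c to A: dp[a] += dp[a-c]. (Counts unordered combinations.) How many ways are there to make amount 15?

42

after  coin     0     1     2     3     4     5     6     7     8     9    10    11    12    13    14    15
          1     1     1     1     1     1     1     1     1     1     1     1     1     1     1     1     1
          2     1     1     2     2     3     3     4     4     5     5     6     6     7     7     8     8
          3     1     1     2     3     4     5     7     8    10    12    14    16    19    21    24    27
          6     1     1     2     3     4     5     8     9    12    15    18    21    27    30    36    42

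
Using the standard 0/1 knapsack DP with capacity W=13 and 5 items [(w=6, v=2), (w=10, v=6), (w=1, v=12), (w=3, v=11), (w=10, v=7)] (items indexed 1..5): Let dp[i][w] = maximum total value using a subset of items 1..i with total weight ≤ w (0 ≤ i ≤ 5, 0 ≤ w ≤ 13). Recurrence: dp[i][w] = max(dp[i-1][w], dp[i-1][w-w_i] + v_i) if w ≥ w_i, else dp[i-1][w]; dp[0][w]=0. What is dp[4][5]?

23

i\w   0   1   2   3   4   5   6   7   8   9  10  11  12  13
  0   0   0   0   0   0   0   0   0   0   0   0   0   0   0
  1   0   0   0   0   0   0   2   2   2   2   2   2   2   2
  2   0   0   0   0   0   0   2   2   2   2   6   6   6   6
  3   0  12  12  12  12  12  12  14  14  14  14  18  18  18
  4   0  12  12  12  23  23  23  23  23  23  25  25  25  25
  5   0  12  12  12  23  23  23  23  23  23  25  25  25  25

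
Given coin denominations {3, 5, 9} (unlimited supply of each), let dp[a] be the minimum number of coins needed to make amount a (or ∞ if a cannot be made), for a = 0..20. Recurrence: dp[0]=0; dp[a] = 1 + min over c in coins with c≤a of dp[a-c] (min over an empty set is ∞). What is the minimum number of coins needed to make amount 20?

 a  0  1  2  3  4  5  6  7  8  9 10 11 12 13 14 15 16 17 18 19 20
dp  0  -  -  1  -  1  2  -  2  1  2  3  2  3  2  3  4  3  2  3  4
(- denotes ∞ / unreachable)

4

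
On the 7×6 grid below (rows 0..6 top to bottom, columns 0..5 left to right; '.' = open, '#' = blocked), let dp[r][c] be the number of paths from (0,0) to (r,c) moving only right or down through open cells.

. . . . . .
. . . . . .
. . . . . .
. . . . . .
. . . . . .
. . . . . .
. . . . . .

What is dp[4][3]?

r\c   0   1   2   3   4   5
  0   1   1   1   1   1   1
  1   1   2   3   4   5   6
  2   1   3   6  10  15  21
  3   1   4  10  20  35  56
  4   1   5  15  35  70 126
  5   1   6  21  56 126 252
  6   1   7  28  84 210 462

35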